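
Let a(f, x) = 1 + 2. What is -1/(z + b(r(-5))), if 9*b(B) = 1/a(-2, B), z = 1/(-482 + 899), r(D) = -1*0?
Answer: -3753/148 ≈ -25.358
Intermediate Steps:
a(f, x) = 3
r(D) = 0
z = 1/417 ≈ 0.0023981
b(B) = 1/27 (b(B) = (1/9)/3 = (1/9)*(1/3) = 1/27)
-1/(z + b(r(-5))) = -1/(1/417 + 1/27) = -1/148/3753 = -1*3753/148 = -3753/148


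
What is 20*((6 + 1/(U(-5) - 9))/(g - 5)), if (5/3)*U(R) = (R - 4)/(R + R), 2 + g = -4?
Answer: -49760/4653 ≈ -10.694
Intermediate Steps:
g = -6 (g = -2 - 4 = -6)
U(R) = 3*(-4 + R)/(10*R) (U(R) = 3*((R - 4)/(R + R))/5 = 3*((-4 + R)/((2*R)))/5 = 3*((-4 + R)*(1/(2*R)))/5 = 3*((-4 + R)/(2*R))/5 = 3*(-4 + R)/(10*R))
20*((6 + 1/(U(-5) - 9))/(g - 5)) = 20*((6 + 1/((3/10)*(-4 - 5)/(-5) - 9))/(-6 - 5)) = 20*((6 + 1/((3/10)*(-1/5)*(-9) - 9))/(-11)) = 20*((6 + 1/(27/50 - 9))*(-1/11)) = 20*((6 + 1/(-423/50))*(-1/11)) = 20*((6 - 50/423)*(-1/11)) = 20*((2488/423)*(-1/11)) = 20*(-2488/4653) = -49760/4653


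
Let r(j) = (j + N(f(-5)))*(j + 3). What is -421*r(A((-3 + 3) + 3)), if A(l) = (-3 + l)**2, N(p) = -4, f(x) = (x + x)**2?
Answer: 5052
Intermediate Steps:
f(x) = 4*x**2 (f(x) = (2*x)**2 = 4*x**2)
r(j) = (-4 + j)*(3 + j) (r(j) = (j - 4)*(j + 3) = (-4 + j)*(3 + j))
-421*r(A((-3 + 3) + 3)) = -421*(-12 + ((-3 + ((-3 + 3) + 3))**2)**2 - (-3 + ((-3 + 3) + 3))**2) = -421*(-12 + ((-3 + (0 + 3))**2)**2 - (-3 + (0 + 3))**2) = -421*(-12 + ((-3 + 3)**2)**2 - (-3 + 3)**2) = -421*(-12 + (0**2)**2 - 1*0**2) = -421*(-12 + 0**2 - 1*0) = -421*(-12 + 0 + 0) = -421*(-12) = 5052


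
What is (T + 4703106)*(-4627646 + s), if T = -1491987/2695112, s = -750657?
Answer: -9738874276339296165/385016 ≈ -2.5295e+13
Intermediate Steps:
T = -213141/385016 (T = -1491987*1/2695112 = -213141/385016 ≈ -0.55359)
(T + 4703106)*(-4627646 + s) = (-213141/385016 + 4703106)*(-4627646 - 750657) = (1810770846555/385016)*(-5378303) = -9738874276339296165/385016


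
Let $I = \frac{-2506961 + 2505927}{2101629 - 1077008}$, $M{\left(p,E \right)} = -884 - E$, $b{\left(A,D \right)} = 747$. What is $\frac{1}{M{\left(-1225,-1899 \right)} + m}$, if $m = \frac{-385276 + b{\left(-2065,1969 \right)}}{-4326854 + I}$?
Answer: $\frac{4433385473368}{4500280251957029} \approx 0.00098513$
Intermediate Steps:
$I = - \frac{1034}{1024621} \approx -0.0010092$
$m = \frac{393996488509}{4433385473368}$ ($m = \frac{-385276 + 747}{-4326854 - \frac{1034}{1024621}} = - \frac{384529}{- \frac{4433385473368}{1024621}} = \left(-384529\right) \left(- \frac{1024621}{4433385473368}\right) = \frac{393996488509}{4433385473368} \approx 0.08887$)
$\frac{1}{M{\left(-1225,-1899 \right)} + m} = \frac{1}{\left(-884 - -1899\right) + \frac{393996488509}{4433385473368}} = \frac{1}{\left(-884 + 1899\right) + \frac{393996488509}{4433385473368}} = \frac{1}{1015 + \frac{393996488509}{4433385473368}} = \frac{1}{\frac{4500280251957029}{4433385473368}} = \frac{4433385473368}{4500280251957029}$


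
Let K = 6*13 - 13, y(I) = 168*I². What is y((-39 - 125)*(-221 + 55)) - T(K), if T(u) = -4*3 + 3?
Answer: 124512557577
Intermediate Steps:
K = 65 (K = 78 - 13 = 65)
T(u) = -9 (T(u) = -12 + 3 = -9)
y((-39 - 125)*(-221 + 55)) - T(K) = 168*((-39 - 125)*(-221 + 55))² - 1*(-9) = 168*(-164*(-166))² + 9 = 168*27224² + 9 = 168*741146176 + 9 = 124512557568 + 9 = 124512557577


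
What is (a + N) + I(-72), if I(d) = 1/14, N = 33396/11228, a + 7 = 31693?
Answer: 177902303/5614 ≈ 31689.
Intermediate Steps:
a = 31686 (a = -7 + 31693 = 31686)
N = 8349/2807 (N = 33396*(1/11228) = 8349/2807 ≈ 2.9743)
I(d) = 1/14
(a + N) + I(-72) = (31686 + 8349/2807) + 1/14 = 88950951/2807 + 1/14 = 177902303/5614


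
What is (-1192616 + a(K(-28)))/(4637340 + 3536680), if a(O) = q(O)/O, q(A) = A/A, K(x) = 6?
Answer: -1431139/9808824 ≈ -0.14590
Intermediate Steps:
q(A) = 1
a(O) = 1/O
(-1192616 + a(K(-28)))/(4637340 + 3536680) = (-1192616 + 1/6)/(4637340 + 3536680) = (-1192616 + ⅙)/8174020 = -7155695/6*1/8174020 = -1431139/9808824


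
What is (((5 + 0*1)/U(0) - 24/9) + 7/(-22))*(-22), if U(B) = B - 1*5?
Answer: 263/3 ≈ 87.667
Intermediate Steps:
U(B) = -5 + B (U(B) = B - 5 = -5 + B)
(((5 + 0*1)/U(0) - 24/9) + 7/(-22))*(-22) = (((5 + 0*1)/(-5 + 0) - 24/9) + 7/(-22))*(-22) = (((5 + 0)/(-5) - 24*⅑) + 7*(-1/22))*(-22) = ((5*(-⅕) - 8/3) - 7/22)*(-22) = ((-1 - 8/3) - 7/22)*(-22) = (-11/3 - 7/22)*(-22) = -263/66*(-22) = 263/3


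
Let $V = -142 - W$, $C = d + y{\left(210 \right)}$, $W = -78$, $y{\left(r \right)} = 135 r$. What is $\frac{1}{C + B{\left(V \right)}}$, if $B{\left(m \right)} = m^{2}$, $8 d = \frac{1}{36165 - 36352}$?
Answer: $\frac{1496}{48539215} \approx 3.082 \cdot 10^{-5}$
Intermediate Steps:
$d = - \frac{1}{1496}$ ($d = \frac{1}{8 \left(36165 - 36352\right)} = \frac{1}{8 \left(-187\right)} = \frac{1}{8} \left(- \frac{1}{187}\right) = - \frac{1}{1496} \approx -0.00066845$)
$C = \frac{42411599}{1496}$ ($C = - \frac{1}{1496} + 135 \cdot 210 = - \frac{1}{1496} + 28350 = \frac{42411599}{1496} \approx 28350.0$)
$V = -64$ ($V = -142 - -78 = -142 + 78 = -64$)
$\frac{1}{C + B{\left(V \right)}} = \frac{1}{\frac{42411599}{1496} + \left(-64\right)^{2}} = \frac{1}{\frac{42411599}{1496} + 4096} = \frac{1}{\frac{48539215}{1496}} = \frac{1496}{48539215}$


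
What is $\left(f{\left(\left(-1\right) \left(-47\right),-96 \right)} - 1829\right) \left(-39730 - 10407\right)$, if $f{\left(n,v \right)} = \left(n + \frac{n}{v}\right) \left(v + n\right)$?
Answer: $\frac{19772478553}{96} \approx 2.0596 \cdot 10^{8}$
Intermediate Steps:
$f{\left(n,v \right)} = \left(n + v\right) \left(n + \frac{n}{v}\right)$ ($f{\left(n,v \right)} = \left(n + \frac{n}{v}\right) \left(n + v\right) = \left(n + v\right) \left(n + \frac{n}{v}\right)$)
$\left(f{\left(\left(-1\right) \left(-47\right),-96 \right)} - 1829\right) \left(-39730 - 10407\right) = \left(\frac{\left(-1\right) \left(-47\right) \left(\left(-1\right) \left(-47\right) - 96 \left(1 - -47 - 96\right)\right)}{-96} - 1829\right) \left(-39730 - 10407\right) = \left(47 \left(- \frac{1}{96}\right) \left(47 - 96 \left(1 + 47 - 96\right)\right) - 1829\right) \left(-39730 - 10407\right) = \left(47 \left(- \frac{1}{96}\right) \left(47 - -4608\right) - 1829\right) \left(-50137\right) = \left(47 \left(- \frac{1}{96}\right) \left(47 + 4608\right) - 1829\right) \left(-50137\right) = \left(47 \left(- \frac{1}{96}\right) 4655 - 1829\right) \left(-50137\right) = \left(- \frac{218785}{96} - 1829\right) \left(-50137\right) = \left(- \frac{394369}{96}\right) \left(-50137\right) = \frac{19772478553}{96}$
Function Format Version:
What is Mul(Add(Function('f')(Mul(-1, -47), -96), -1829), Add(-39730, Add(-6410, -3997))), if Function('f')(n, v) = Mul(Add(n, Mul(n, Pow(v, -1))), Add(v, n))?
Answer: Rational(19772478553, 96) ≈ 2.0596e+8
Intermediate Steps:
Function('f')(n, v) = Mul(Add(n, v), Add(n, Mul(n, Pow(v, -1)))) (Function('f')(n, v) = Mul(Add(n, Mul(n, Pow(v, -1))), Add(n, v)) = Mul(Add(n, v), Add(n, Mul(n, Pow(v, -1)))))
Mul(Add(Function('f')(Mul(-1, -47), -96), -1829), Add(-39730, Add(-6410, -3997))) = Mul(Add(Mul(Mul(-1, -47), Pow(-96, -1), Add(Mul(-1, -47), Mul(-96, Add(1, Mul(-1, -47), -96)))), -1829), Add(-39730, Add(-6410, -3997))) = Mul(Add(Mul(47, Rational(-1, 96), Add(47, Mul(-96, Add(1, 47, -96)))), -1829), Add(-39730, -10407)) = Mul(Add(Mul(47, Rational(-1, 96), Add(47, Mul(-96, -48))), -1829), -50137) = Mul(Add(Mul(47, Rational(-1, 96), Add(47, 4608)), -1829), -50137) = Mul(Add(Mul(47, Rational(-1, 96), 4655), -1829), -50137) = Mul(Add(Rational(-218785, 96), -1829), -50137) = Mul(Rational(-394369, 96), -50137) = Rational(19772478553, 96)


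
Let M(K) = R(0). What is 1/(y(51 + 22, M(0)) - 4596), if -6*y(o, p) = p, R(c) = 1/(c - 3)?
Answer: -18/82727 ≈ -0.00021758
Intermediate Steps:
R(c) = 1/(-3 + c)
M(K) = -⅓ (M(K) = 1/(-3 + 0) = 1/(-3) = -⅓)
y(o, p) = -p/6
1/(y(51 + 22, M(0)) - 4596) = 1/(-⅙*(-⅓) - 4596) = 1/(1/18 - 4596) = 1/(-82727/18) = -18/82727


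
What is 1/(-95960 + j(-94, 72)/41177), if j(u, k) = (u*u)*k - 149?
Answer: -41177/3950708877 ≈ -1.0423e-5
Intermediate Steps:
j(u, k) = -149 + k*u**2 (j(u, k) = u**2*k - 149 = k*u**2 - 149 = -149 + k*u**2)
1/(-95960 + j(-94, 72)/41177) = 1/(-95960 + (-149 + 72*(-94)**2)/41177) = 1/(-95960 + (-149 + 72*8836)*(1/41177)) = 1/(-95960 + (-149 + 636192)*(1/41177)) = 1/(-95960 + 636043*(1/41177)) = 1/(-95960 + 636043/41177) = 1/(-3950708877/41177) = -41177/3950708877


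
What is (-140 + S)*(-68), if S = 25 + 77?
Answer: 2584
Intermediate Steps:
S = 102
(-140 + S)*(-68) = (-140 + 102)*(-68) = -38*(-68) = 2584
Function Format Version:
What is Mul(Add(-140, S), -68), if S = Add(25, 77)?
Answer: 2584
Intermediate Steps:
S = 102
Mul(Add(-140, S), -68) = Mul(Add(-140, 102), -68) = Mul(-38, -68) = 2584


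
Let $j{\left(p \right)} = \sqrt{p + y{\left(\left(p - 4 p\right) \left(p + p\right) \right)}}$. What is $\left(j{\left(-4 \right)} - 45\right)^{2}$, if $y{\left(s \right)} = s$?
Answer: $1925 - 900 i \approx 1925.0 - 900.0 i$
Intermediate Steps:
$j{\left(p \right)} = \sqrt{p - 6 p^{2}}$ ($j{\left(p \right)} = \sqrt{p + \left(p - 4 p\right) \left(p + p\right)} = \sqrt{p + - 3 p 2 p} = \sqrt{p - 6 p^{2}}$)
$\left(j{\left(-4 \right)} - 45\right)^{2} = \left(\sqrt{- 4 \left(1 - -24\right)} - 45\right)^{2} = \left(\sqrt{- 4 \left(1 + 24\right)} - 45\right)^{2} = \left(\sqrt{\left(-4\right) 25} - 45\right)^{2} = \left(\sqrt{-100} - 45\right)^{2} = \left(10 i - 45\right)^{2} = \left(-45 + 10 i\right)^{2}$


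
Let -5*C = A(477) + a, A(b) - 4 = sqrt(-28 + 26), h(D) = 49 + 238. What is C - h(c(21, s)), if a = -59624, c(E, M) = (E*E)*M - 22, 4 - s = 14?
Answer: 11637 - I*sqrt(2)/5 ≈ 11637.0 - 0.28284*I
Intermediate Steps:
s = -10 (s = 4 - 1*14 = 4 - 14 = -10)
c(E, M) = -22 + M*E**2 (c(E, M) = E**2*M - 22 = M*E**2 - 22 = -22 + M*E**2)
h(D) = 287
A(b) = 4 + I*sqrt(2) (A(b) = 4 + sqrt(-28 + 26) = 4 + sqrt(-2) = 4 + I*sqrt(2))
C = 11924 - I*sqrt(2)/5 (C = -((4 + I*sqrt(2)) - 59624)/5 = -(-59620 + I*sqrt(2))/5 = 11924 - I*sqrt(2)/5 ≈ 11924.0 - 0.28284*I)
C - h(c(21, s)) = (11924 - I*sqrt(2)/5) - 1*287 = (11924 - I*sqrt(2)/5) - 287 = 11637 - I*sqrt(2)/5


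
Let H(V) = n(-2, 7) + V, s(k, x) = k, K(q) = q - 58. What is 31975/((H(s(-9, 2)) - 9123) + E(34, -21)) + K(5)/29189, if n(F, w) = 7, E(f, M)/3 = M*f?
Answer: -933915426/328872463 ≈ -2.8397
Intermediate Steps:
E(f, M) = 3*M*f (E(f, M) = 3*(M*f) = 3*M*f)
K(q) = -58 + q
H(V) = 7 + V
31975/((H(s(-9, 2)) - 9123) + E(34, -21)) + K(5)/29189 = 31975/(((7 - 9) - 9123) + 3*(-21)*34) + (-58 + 5)/29189 = 31975/((-2 - 9123) - 2142) - 53*1/29189 = 31975/(-9125 - 2142) - 53/29189 = 31975/(-11267) - 53/29189 = 31975*(-1/11267) - 53/29189 = -31975/11267 - 53/29189 = -933915426/328872463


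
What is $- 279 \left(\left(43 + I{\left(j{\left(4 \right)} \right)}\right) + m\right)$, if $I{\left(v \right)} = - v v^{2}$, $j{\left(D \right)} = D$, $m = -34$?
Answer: $15345$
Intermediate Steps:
$I{\left(v \right)} = - v^{3}$
$- 279 \left(\left(43 + I{\left(j{\left(4 \right)} \right)}\right) + m\right) = - 279 \left(\left(43 - 4^{3}\right) - 34\right) = - 279 \left(\left(43 - 64\right) - 34\right) = - 279 \left(-21 - 34\right) = \left(-279\right) \left(-55\right) = 15345$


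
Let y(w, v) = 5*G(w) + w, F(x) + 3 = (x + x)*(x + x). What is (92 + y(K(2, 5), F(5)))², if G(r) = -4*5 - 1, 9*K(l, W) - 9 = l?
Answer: 11236/81 ≈ 138.72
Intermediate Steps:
K(l, W) = 1 + l/9
F(x) = -3 + 4*x² (F(x) = -3 + (x + x)*(x + x) = -3 + (2*x)*(2*x) = -3 + 4*x²)
G(r) = -21 (G(r) = -20 - 1 = -21)
y(w, v) = -105 + w (y(w, v) = 5*(-21) + w = -105 + w)
(92 + y(K(2, 5), F(5)))² = (92 + (-105 + (1 + (⅑)*2)))² = (92 + (-105 + (1 + 2/9)))² = (92 + (-105 + 11/9))² = (92 - 934/9)² = (-106/9)² = 11236/81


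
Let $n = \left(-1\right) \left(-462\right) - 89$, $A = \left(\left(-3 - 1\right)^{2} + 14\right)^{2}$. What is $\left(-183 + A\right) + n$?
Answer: $1090$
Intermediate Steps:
$A = 900$ ($A = \left(\left(-4\right)^{2} + 14\right)^{2} = \left(16 + 14\right)^{2} = 30^{2} = 900$)
$n = 373$ ($n = 462 - 89 = 373$)
$\left(-183 + A\right) + n = \left(-183 + 900\right) + 373 = 717 + 373 = 1090$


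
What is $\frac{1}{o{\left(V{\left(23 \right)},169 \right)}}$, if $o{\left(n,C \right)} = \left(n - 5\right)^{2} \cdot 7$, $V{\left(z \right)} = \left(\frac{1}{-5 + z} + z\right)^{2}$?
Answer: $\frac{104976}{203742462175} \approx 5.1524 \cdot 10^{-7}$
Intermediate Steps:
$V{\left(z \right)} = \left(z + \frac{1}{-5 + z}\right)^{2}$
$o{\left(n,C \right)} = 7 \left(-5 + n\right)^{2}$ ($o{\left(n,C \right)} = \left(-5 + n\right)^{2} \cdot 7 = 7 \left(-5 + n\right)^{2}$)
$\frac{1}{o{\left(V{\left(23 \right)},169 \right)}} = \frac{1}{7 \left(-5 + \frac{\left(1 + 23^{2} - 115\right)^{2}}{\left(-5 + 23\right)^{2}}\right)^{2}} = \frac{1}{7 \left(-5 + \frac{\left(1 + 529 - 115\right)^{2}}{324}\right)^{2}} = \frac{1}{7 \left(-5 + \frac{415^{2}}{324}\right)^{2}} = \frac{1}{7 \left(-5 + \frac{1}{324} \cdot 172225\right)^{2}} = \frac{1}{7 \left(-5 + \frac{172225}{324}\right)^{2}} = \frac{1}{7 \left(\frac{170605}{324}\right)^{2}} = \frac{1}{7 \cdot \frac{29106066025}{104976}} = \frac{1}{\frac{203742462175}{104976}} = \frac{104976}{203742462175}$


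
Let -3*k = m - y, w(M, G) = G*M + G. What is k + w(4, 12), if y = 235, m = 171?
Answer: 244/3 ≈ 81.333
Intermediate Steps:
w(M, G) = G + G*M
k = 64/3 (k = -(171 - 1*235)/3 = -(171 - 235)/3 = -⅓*(-64) = 64/3 ≈ 21.333)
k + w(4, 12) = 64/3 + 12*(1 + 4) = 64/3 + 12*5 = 64/3 + 60 = 244/3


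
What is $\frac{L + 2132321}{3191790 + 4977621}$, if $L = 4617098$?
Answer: $\frac{6749419}{8169411} \approx 0.82618$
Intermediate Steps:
$\frac{L + 2132321}{3191790 + 4977621} = \frac{4617098 + 2132321}{3191790 + 4977621} = \frac{6749419}{8169411}$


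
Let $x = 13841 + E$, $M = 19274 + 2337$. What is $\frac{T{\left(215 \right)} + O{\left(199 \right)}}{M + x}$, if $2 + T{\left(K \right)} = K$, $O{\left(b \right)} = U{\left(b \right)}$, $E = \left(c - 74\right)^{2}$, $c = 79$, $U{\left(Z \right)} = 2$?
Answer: $\frac{215}{35477} \approx 0.0060603$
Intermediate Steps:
$E = 25$ ($E = \left(79 - 74\right)^{2} = 5^{2} = 25$)
$M = 21611$
$O{\left(b \right)} = 2$
$T{\left(K \right)} = -2 + K$
$x = 13866$ ($x = 13841 + 25 = 13866$)
$\frac{T{\left(215 \right)} + O{\left(199 \right)}}{M + x} = \frac{\left(-2 + 215\right) + 2}{21611 + 13866} = \frac{213 + 2}{35477} = 215 \cdot \frac{1}{35477} = \frac{215}{35477}$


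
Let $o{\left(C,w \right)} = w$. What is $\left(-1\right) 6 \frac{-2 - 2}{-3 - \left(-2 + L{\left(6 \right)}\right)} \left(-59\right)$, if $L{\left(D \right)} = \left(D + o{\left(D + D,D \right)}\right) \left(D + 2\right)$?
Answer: $\frac{1416}{97} \approx 14.598$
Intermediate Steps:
$L{\left(D \right)} = 2 D \left(2 + D\right)$ ($L{\left(D \right)} = \left(D + D\right) \left(D + 2\right) = 2 D \left(2 + D\right)$)
$\left(-1\right) 6 \frac{-2 - 2}{-3 - \left(-2 + L{\left(6 \right)}\right)} \left(-59\right) = \left(-1\right) 6 \frac{-2 - 2}{-3 + \left(2 - 2 \cdot 6 \left(2 + 6\right)\right)} \left(-59\right) = - 6 \left(- \frac{4}{-3 + \left(2 - 2 \cdot 6 \cdot 8\right)}\right) \left(-59\right) = - 6 \left(- \frac{4}{-3 + \left(2 - 96\right)}\right) \left(-59\right) = - 6 \left(- \frac{4}{-3 - 94}\right) \left(-59\right) = - 6 \left(- \frac{4}{-97}\right) \left(-59\right) = - 6 \left(\left(-4\right) \left(- \frac{1}{97}\right)\right) \left(-59\right) = \left(-6\right) \frac{4}{97} \left(-59\right) = \left(- \frac{24}{97}\right) \left(-59\right) = \frac{1416}{97}$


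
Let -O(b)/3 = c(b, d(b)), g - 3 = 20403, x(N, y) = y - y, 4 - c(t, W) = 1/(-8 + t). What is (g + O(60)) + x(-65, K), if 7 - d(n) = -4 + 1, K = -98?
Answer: 1060491/52 ≈ 20394.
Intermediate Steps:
d(n) = 10 (d(n) = 7 - (-4 + 1) = 7 - 1*(-3) = 7 + 3 = 10)
c(t, W) = 4 - 1/(-8 + t)
x(N, y) = 0
g = 20406 (g = 3 + 20403 = 20406)
O(b) = -3*(-33 + 4*b)/(-8 + b)
(g + O(60)) + x(-65, K) = (20406 + 3*(33 - 4*60)/(-8 + 60)) + 0 = (20406 + 3*(33 - 240)/52) + 0 = (20406 + 3*(1/52)*(-207)) + 0 = (20406 - 621/52) + 0 = 1060491/52 + 0 = 1060491/52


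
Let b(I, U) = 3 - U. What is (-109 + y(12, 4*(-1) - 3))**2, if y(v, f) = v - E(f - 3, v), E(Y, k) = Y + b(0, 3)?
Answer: 7569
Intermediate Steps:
E(Y, k) = Y (E(Y, k) = Y + (3 - 1*3) = Y + (3 - 3) = Y + 0 = Y)
y(v, f) = 3 + v - f (y(v, f) = v - (f - 3) = v - (-3 + f) = v + (3 - f) = 3 + v - f)
(-109 + y(12, 4*(-1) - 3))**2 = (-109 + (3 + 12 - (4*(-1) - 3)))**2 = (-109 + (3 + 12 - (-4 - 3)))**2 = (-109 + (3 + 12 - 1*(-7)))**2 = (-109 + (3 + 12 + 7))**2 = (-109 + 22)**2 = (-87)**2 = 7569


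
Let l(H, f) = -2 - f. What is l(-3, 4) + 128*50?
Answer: 6394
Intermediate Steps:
l(-3, 4) + 128*50 = (-2 - 1*4) + 128*50 = (-2 - 4) + 6400 = -6 + 6400 = 6394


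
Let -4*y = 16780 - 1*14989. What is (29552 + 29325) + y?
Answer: 233717/4 ≈ 58429.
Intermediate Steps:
y = -1791/4 (y = -(16780 - 1*14989)/4 = -(16780 - 14989)/4 = -¼*1791 = -1791/4 ≈ -447.75)
(29552 + 29325) + y = (29552 + 29325) - 1791/4 = 58877 - 1791/4 = 233717/4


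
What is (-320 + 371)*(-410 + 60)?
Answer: -17850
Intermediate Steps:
(-320 + 371)*(-410 + 60) = 51*(-350) = -17850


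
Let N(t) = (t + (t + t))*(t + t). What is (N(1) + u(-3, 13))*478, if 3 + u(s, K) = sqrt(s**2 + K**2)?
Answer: 1434 + 478*sqrt(178) ≈ 7811.3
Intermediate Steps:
N(t) = 6*t**2 (N(t) = (t + 2*t)*(2*t) = (3*t)*(2*t) = 6*t**2)
u(s, K) = -3 + sqrt(K**2 + s**2) (u(s, K) = -3 + sqrt(s**2 + K**2) = -3 + sqrt(K**2 + s**2))
(N(1) + u(-3, 13))*478 = (6*1**2 + (-3 + sqrt(13**2 + (-3)**2)))*478 = (6*1 + (-3 + sqrt(169 + 9)))*478 = (6 + (-3 + sqrt(178)))*478 = (3 + sqrt(178))*478 = 1434 + 478*sqrt(178)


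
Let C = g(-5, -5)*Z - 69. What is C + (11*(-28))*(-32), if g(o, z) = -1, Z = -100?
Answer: 9887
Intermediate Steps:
C = 31 (C = -1*(-100) - 69 = 100 - 69 = 31)
C + (11*(-28))*(-32) = 31 + (11*(-28))*(-32) = 31 - 308*(-32) = 31 + 9856 = 9887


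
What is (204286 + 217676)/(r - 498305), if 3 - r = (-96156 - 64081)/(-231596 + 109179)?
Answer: -51655322154/61000796171 ≈ -0.84680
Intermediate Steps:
r = 207014/122417 (r = 3 - (-96156 - 64081)/(-231596 + 109179) = 3 - (-160237)/(-122417) = 3 - (-160237)*(-1)/122417 = 3 - 1*160237/122417 = 3 - 160237/122417 = 207014/122417 ≈ 1.6911)
(204286 + 217676)/(r - 498305) = (204286 + 217676)/(207014/122417 - 498305) = 421962/(-61000796171/122417) = 421962*(-122417/61000796171) = -51655322154/61000796171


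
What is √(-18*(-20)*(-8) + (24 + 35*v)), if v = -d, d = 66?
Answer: 3*I*√574 ≈ 71.875*I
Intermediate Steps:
v = -66 (v = -1*66 = -66)
√(-18*(-20)*(-8) + (24 + 35*v)) = √(-18*(-20)*(-8) + (24 + 35*(-66))) = √(360*(-8) + (24 - 2310)) = √(-2880 - 2286) = √(-5166) = 3*I*√574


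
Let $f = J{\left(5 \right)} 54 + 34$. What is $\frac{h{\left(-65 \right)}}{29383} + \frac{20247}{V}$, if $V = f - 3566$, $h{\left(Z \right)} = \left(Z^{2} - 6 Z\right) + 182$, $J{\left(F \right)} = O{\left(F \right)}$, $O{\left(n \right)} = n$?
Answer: $- \frac{579269787}{95847346} \approx -6.0437$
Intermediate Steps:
$J{\left(F \right)} = F$
$f = 304$ ($f = 5 \cdot 54 + 34 = 270 + 34 = 304$)
$h{\left(Z \right)} = 182 + Z^{2} - 6 Z$
$V = -3262$ ($V = 304 - 3566 = -3262$)
$\frac{h{\left(-65 \right)}}{29383} + \frac{20247}{V} = \frac{182 + \left(-65\right)^{2} - -390}{29383} + \frac{20247}{-3262} = \left(182 + 4225 + 390\right) \frac{1}{29383} + 20247 \left(- \frac{1}{3262}\right) = 4797 \cdot \frac{1}{29383} - \frac{20247}{3262} = \frac{4797}{29383} - \frac{20247}{3262} = - \frac{579269787}{95847346}$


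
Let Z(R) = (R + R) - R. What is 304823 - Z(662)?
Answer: 304161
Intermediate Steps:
Z(R) = R (Z(R) = 2*R - R = R)
304823 - Z(662) = 304823 - 1*662 = 304823 - 662 = 304161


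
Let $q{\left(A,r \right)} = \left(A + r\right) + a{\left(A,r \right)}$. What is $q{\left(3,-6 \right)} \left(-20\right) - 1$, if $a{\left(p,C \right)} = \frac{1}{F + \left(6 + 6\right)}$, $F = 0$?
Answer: $\frac{172}{3} \approx 57.333$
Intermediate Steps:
$a{\left(p,C \right)} = \frac{1}{12}$ ($a{\left(p,C \right)} = \frac{1}{0 + \left(6 + 6\right)} = \frac{1}{0 + 12} = \frac{1}{12}$)
$q{\left(A,r \right)} = \frac{1}{12} + A + r$ ($q{\left(A,r \right)} = \left(A + r\right) + \frac{1}{12} = \frac{1}{12} + A + r$)
$q{\left(3,-6 \right)} \left(-20\right) - 1 = \left(\frac{1}{12} + 3 - 6\right) \left(-20\right) - 1 = \left(- \frac{35}{12}\right) \left(-20\right) - 1 = \frac{175}{3} - 1 = \frac{172}{3}$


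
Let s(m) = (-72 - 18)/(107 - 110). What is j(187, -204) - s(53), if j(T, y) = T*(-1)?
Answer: -217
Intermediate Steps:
s(m) = 30 (s(m) = -90/(-3) = -90*(-1/3) = 30)
j(T, y) = -T
j(187, -204) - s(53) = -1*187 - 1*30 = -187 - 30 = -217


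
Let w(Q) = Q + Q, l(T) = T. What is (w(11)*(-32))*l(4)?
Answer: -2816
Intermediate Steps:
w(Q) = 2*Q
(w(11)*(-32))*l(4) = ((2*11)*(-32))*4 = (22*(-32))*4 = -704*4 = -2816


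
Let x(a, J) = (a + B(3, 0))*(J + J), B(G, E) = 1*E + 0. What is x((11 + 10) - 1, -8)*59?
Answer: -18880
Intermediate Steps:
B(G, E) = E (B(G, E) = E + 0 = E)
x(a, J) = 2*J*a (x(a, J) = (a + 0)*(J + J) = a*(2*J) = 2*J*a)
x((11 + 10) - 1, -8)*59 = (2*(-8)*((11 + 10) - 1))*59 = (2*(-8)*(21 - 1))*59 = (2*(-8)*20)*59 = -320*59 = -18880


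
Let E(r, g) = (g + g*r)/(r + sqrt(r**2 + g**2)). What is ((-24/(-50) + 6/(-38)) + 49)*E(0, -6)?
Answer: -23428/475 ≈ -49.322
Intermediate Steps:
E(r, g) = (g + g*r)/(r + sqrt(g**2 + r**2))
((-24/(-50) + 6/(-38)) + 49)*E(0, -6) = ((-24/(-50) + 6/(-38)) + 49)*(-6*(1 + 0)/(0 + sqrt((-6)**2 + 0**2))) = ((-24*(-1/50) + 6*(-1/38)) + 49)*(-6*1/(0 + sqrt(36 + 0))) = ((12/25 - 3/19) + 49)*(-6*1/(0 + sqrt(36))) = (153/475 + 49)*(-6*1/(0 + 6)) = 23428*(-6*1/6)/475 = 23428*(-6*1/6*1)/475 = (23428/475)*(-1) = -23428/475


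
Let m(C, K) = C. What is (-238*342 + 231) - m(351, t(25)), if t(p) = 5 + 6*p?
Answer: -81516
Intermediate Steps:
(-238*342 + 231) - m(351, t(25)) = (-238*342 + 231) - 1*351 = (-81396 + 231) - 351 = -81165 - 351 = -81516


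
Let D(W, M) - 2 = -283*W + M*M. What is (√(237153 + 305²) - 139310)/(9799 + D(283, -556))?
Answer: -69655/119424 + √330178/238848 ≈ -0.58085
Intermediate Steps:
D(W, M) = 2 + M² - 283*W (D(W, M) = 2 + (-283*W + M*M) = 2 + (-283*W + M²) = 2 + (M² - 283*W) = 2 + M² - 283*W)
(√(237153 + 305²) - 139310)/(9799 + D(283, -556)) = (√(237153 + 305²) - 139310)/(9799 + (2 + (-556)² - 283*283)) = (√(237153 + 93025) - 139310)/(9799 + (2 + 309136 - 80089)) = (√330178 - 139310)/(9799 + 229049) = (-139310 + √330178)/238848 = (-139310 + √330178)*(1/238848) = -69655/119424 + √330178/238848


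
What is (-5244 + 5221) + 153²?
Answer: 23386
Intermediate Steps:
(-5244 + 5221) + 153² = -23 + 23409 = 23386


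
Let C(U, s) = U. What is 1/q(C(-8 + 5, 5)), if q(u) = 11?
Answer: 1/11 ≈ 0.090909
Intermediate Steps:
1/q(C(-8 + 5, 5)) = 1/11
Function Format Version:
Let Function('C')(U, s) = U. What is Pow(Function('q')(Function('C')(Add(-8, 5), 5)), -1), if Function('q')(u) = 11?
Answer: Rational(1, 11) ≈ 0.090909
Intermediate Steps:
Pow(Function('q')(Function('C')(Add(-8, 5), 5)), -1) = Pow(11, -1) = Rational(1, 11)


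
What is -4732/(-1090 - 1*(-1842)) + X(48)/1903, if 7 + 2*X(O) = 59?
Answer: -2246361/357764 ≈ -6.2789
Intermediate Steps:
X(O) = 26 (X(O) = -7/2 + (½)*59 = -7/2 + 59/2 = 26)
-4732/(-1090 - 1*(-1842)) + X(48)/1903 = -4732/(-1090 - 1*(-1842)) + 26/1903 = -4732/(-1090 + 1842) + 26*(1/1903) = -4732/752 + 26/1903 = -4732*1/752 + 26/1903 = -1183/188 + 26/1903 = -2246361/357764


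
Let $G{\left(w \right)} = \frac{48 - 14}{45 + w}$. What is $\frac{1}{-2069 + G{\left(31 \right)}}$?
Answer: $- \frac{38}{78605} \approx -0.00048343$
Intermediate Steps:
$G{\left(w \right)} = \frac{34}{45 + w}$
$\frac{1}{-2069 + G{\left(31 \right)}} = \frac{1}{-2069 + \frac{34}{45 + 31}} = \frac{1}{-2069 + \frac{34}{76}} = \frac{1}{-2069 + 34 \cdot \frac{1}{76}} = \frac{1}{-2069 + \frac{17}{38}} = \frac{1}{- \frac{78605}{38}} = - \frac{38}{78605}$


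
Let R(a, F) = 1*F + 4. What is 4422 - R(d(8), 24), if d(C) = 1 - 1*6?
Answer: 4394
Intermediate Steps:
d(C) = -5 (d(C) = 1 - 6 = -5)
R(a, F) = 4 + F (R(a, F) = F + 4 = 4 + F)
4422 - R(d(8), 24) = 4422 - (4 + 24) = 4422 - 1*28 = 4422 - 28 = 4394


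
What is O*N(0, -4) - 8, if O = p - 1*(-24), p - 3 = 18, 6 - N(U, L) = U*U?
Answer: 262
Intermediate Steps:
N(U, L) = 6 - U² (N(U, L) = 6 - U*U = 6 - U²)
p = 21 (p = 3 + 18 = 21)
O = 45 (O = 21 - 1*(-24) = 21 + 24 = 45)
O*N(0, -4) - 8 = 45*(6 - 1*0²) - 8 = 45*(6 - 1*0) - 8 = 45*(6 + 0) - 8 = 45*6 - 8 = 270 - 8 = 262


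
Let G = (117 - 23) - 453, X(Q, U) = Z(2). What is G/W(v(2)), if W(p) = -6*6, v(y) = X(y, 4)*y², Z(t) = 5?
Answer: 359/36 ≈ 9.9722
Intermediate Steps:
X(Q, U) = 5
v(y) = 5*y²
W(p) = -36
G = -359 (G = 94 - 453 = -359)
G/W(v(2)) = -359/(-36) = -359*(-1/36) = 359/36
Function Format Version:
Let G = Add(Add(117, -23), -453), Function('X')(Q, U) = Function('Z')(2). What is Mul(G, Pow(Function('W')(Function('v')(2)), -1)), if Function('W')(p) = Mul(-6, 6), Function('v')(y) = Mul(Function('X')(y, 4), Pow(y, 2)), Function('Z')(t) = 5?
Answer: Rational(359, 36) ≈ 9.9722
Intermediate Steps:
Function('X')(Q, U) = 5
Function('v')(y) = Mul(5, Pow(y, 2))
Function('W')(p) = -36
G = -359 (G = Add(94, -453) = -359)
Mul(G, Pow(Function('W')(Function('v')(2)), -1)) = Mul(-359, Pow(-36, -1)) = Mul(-359, Rational(-1, 36)) = Rational(359, 36)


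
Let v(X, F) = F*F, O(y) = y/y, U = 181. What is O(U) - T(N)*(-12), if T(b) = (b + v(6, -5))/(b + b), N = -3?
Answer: -43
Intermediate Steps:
O(y) = 1
v(X, F) = F²
T(b) = (25 + b)/(2*b) (T(b) = (b + (-5)²)/(b + b) = (b + 25)/((2*b)) = (25 + b)*(1/(2*b)) = (25 + b)/(2*b))
O(U) - T(N)*(-12) = 1 - (½)*(25 - 3)/(-3)*(-12) = 1 - (½)*(-⅓)*22*(-12) = 1 - (-11)*(-12)/3 = 1 - 1*44 = 1 - 44 = -43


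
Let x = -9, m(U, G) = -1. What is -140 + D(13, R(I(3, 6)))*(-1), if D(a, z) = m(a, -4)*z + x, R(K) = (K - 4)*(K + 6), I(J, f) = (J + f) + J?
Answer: 13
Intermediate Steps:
I(J, f) = f + 2*J
R(K) = (-4 + K)*(6 + K)
D(a, z) = -9 - z (D(a, z) = -z - 9 = -9 - z)
-140 + D(13, R(I(3, 6)))*(-1) = -140 + (-9 - (-24 + (6 + 2*3)² + 2*(6 + 2*3)))*(-1) = -140 + (-9 - (-24 + (6 + 6)² + 2*(6 + 6)))*(-1) = -140 + (-9 - (-24 + 12² + 2*12))*(-1) = -140 + (-9 - (-24 + 144 + 24))*(-1) = -140 + (-9 - 1*144)*(-1) = -140 + (-9 - 144)*(-1) = -140 - 153*(-1) = -140 + 153 = 13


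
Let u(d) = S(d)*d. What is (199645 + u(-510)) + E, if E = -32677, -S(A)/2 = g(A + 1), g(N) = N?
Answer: -352212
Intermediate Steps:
S(A) = -2 - 2*A (S(A) = -2*(A + 1) = -2*(1 + A) = -2 - 2*A)
u(d) = d*(-2 - 2*d) (u(d) = (-2 - 2*d)*d = d*(-2 - 2*d))
(199645 + u(-510)) + E = (199645 + 2*(-510)*(-1 - 1*(-510))) - 32677 = (199645 + 2*(-510)*(-1 + 510)) - 32677 = (199645 + 2*(-510)*509) - 32677 = (199645 - 519180) - 32677 = -319535 - 32677 = -352212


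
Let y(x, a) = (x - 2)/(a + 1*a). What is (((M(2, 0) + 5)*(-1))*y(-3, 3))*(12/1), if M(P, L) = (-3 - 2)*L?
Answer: 50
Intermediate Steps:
y(x, a) = (-2 + x)/(2*a) (y(x, a) = (-2 + x)/(a + a) = (-2 + x)/((2*a)) = (-2 + x)*(1/(2*a)) = (-2 + x)/(2*a))
M(P, L) = -5*L
(((M(2, 0) + 5)*(-1))*y(-3, 3))*(12/1) = (((-5*0 + 5)*(-1))*((½)*(-2 - 3)/3))*(12/1) = (((0 + 5)*(-1))*((½)*(⅓)*(-5)))*(12*1) = ((5*(-1))*(-⅚))*12 = -5*(-⅚)*12 = (25/6)*12 = 50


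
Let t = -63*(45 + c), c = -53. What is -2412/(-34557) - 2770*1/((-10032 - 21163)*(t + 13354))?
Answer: 34760135687/497966727089 ≈ 0.069804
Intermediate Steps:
t = 504 (t = -63*(45 - 53) = -63*(-8) = 504)
-2412/(-34557) - 2770*1/((-10032 - 21163)*(t + 13354)) = -2412/(-34557) - 2770*1/((-10032 - 21163)*(504 + 13354)) = -2412*(-1/34557) - 2770/(13858*(-31195)) = 804/11519 - 2770/(-432300310) = 804/11519 - 2770*(-1/432300310) = 804/11519 + 277/43230031 = 34760135687/497966727089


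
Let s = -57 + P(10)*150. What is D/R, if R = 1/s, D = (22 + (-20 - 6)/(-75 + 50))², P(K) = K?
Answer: 478752768/625 ≈ 7.6600e+5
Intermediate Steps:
D = 331776/625 (D = (22 - 26/(-25))² = (22 - 26*(-1/25))² = (22 + 26/25)² = (576/25)² = 331776/625 ≈ 530.84)
s = 1443 (s = -57 + 10*150 = -57 + 1500 = 1443)
R = 1/1443 ≈ 0.00069300
D/R = 331776/(625*(1/1443)) = (331776/625)*1443 = 478752768/625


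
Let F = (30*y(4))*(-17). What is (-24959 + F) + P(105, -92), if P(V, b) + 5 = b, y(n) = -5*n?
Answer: -14856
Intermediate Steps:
P(V, b) = -5 + b
F = 10200 (F = (30*(-5*4))*(-17) = (30*(-20))*(-17) = -600*(-17) = 10200)
(-24959 + F) + P(105, -92) = (-24959 + 10200) + (-5 - 92) = -14759 - 97 = -14856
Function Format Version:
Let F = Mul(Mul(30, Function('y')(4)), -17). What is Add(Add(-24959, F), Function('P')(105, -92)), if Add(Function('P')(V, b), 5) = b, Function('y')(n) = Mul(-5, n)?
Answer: -14856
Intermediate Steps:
Function('P')(V, b) = Add(-5, b)
F = 10200 (F = Mul(Mul(30, Mul(-5, 4)), -17) = Mul(Mul(30, -20), -17) = Mul(-600, -17) = 10200)
Add(Add(-24959, F), Function('P')(105, -92)) = Add(Add(-24959, 10200), Add(-5, -92)) = Add(-14759, -97) = -14856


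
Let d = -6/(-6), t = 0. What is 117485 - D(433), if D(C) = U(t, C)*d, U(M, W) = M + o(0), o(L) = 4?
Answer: 117481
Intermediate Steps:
U(M, W) = 4 + M (U(M, W) = M + 4 = 4 + M)
d = 1 (d = -6*(-1/6) = 1)
D(C) = 4 (D(C) = (4 + 0)*1 = 4*1 = 4)
117485 - D(433) = 117485 - 1*4 = 117485 - 4 = 117481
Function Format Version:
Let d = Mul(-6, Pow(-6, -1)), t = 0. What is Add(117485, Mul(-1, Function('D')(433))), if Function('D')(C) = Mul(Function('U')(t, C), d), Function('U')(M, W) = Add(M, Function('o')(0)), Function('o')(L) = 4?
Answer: 117481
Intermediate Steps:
Function('U')(M, W) = Add(4, M) (Function('U')(M, W) = Add(M, 4) = Add(4, M))
d = 1 (d = Mul(-6, Rational(-1, 6)) = 1)
Function('D')(C) = 4 (Function('D')(C) = Mul(Add(4, 0), 1) = Mul(4, 1) = 4)
Add(117485, Mul(-1, Function('D')(433))) = Add(117485, Mul(-1, 4)) = Add(117485, -4) = 117481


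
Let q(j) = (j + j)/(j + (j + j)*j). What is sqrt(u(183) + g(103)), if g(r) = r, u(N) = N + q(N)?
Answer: 2*sqrt(9630447)/367 ≈ 16.912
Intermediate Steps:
q(j) = 2*j/(j + 2*j**2) (q(j) = (2*j)/(j + (2*j)*j) = (2*j)/(j + 2*j**2) = 2*j/(j + 2*j**2))
u(N) = N + 2/(1 + 2*N)
sqrt(u(183) + g(103)) = sqrt((183 + 2/(1 + 2*183)) + 103) = sqrt((183 + 2/(1 + 366)) + 103) = sqrt((183 + 2/367) + 103) = sqrt(67163/367 + 103) = sqrt(104964/367) = 2*sqrt(9630447)/367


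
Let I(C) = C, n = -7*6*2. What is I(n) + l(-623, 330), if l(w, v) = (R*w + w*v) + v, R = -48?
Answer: -175440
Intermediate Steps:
n = -84 (n = -42*2 = -84)
l(w, v) = v - 48*w + v*w (l(w, v) = (-48*w + w*v) + v = (-48*w + v*w) + v = v - 48*w + v*w)
I(n) + l(-623, 330) = -84 + (330 - 48*(-623) + 330*(-623)) = -84 + (330 + 29904 - 205590) = -84 - 175356 = -175440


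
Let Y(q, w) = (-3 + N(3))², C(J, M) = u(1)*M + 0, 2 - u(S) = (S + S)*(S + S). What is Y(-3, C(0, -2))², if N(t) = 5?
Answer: 16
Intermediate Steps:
u(S) = 2 - 4*S² (u(S) = 2 - (S + S)*(S + S) = 2 - 2*S*2*S = 2 - 4*S²)
C(J, M) = -2*M (C(J, M) = (2 - 4*1²)*M + 0 = (2 - 4*1)*M + 0 = (2 - 4)*M + 0 = -2*M + 0 = -2*M)
Y(q, w) = 4 (Y(q, w) = (-3 + 5)² = 2² = 4)
Y(-3, C(0, -2))² = 4² = 16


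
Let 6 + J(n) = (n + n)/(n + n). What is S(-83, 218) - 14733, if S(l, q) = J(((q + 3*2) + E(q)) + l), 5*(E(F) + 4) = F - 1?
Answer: -14738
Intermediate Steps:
E(F) = -21/5 + F/5 (E(F) = -4 + (F - 1)/5 = -4 + (-1 + F)/5 = -4 + (-⅕ + F/5) = -21/5 + F/5)
J(n) = -5 (J(n) = -6 + (n + n)/(n + n) = -6 + (2*n)/((2*n)) = -6 + (2*n)*(1/(2*n)) = -6 + 1 = -5)
S(l, q) = -5
S(-83, 218) - 14733 = -5 - 14733 = -14738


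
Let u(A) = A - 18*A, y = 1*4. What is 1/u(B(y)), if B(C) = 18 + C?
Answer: -1/374 ≈ -0.0026738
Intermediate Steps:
y = 4
u(A) = -17*A
1/u(B(y)) = 1/(-17*(18 + 4)) = 1/(-17*22) = 1/(-374) = -1/374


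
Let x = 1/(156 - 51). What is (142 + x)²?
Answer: 222337921/11025 ≈ 20167.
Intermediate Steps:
x = 1/105 ≈ 0.0095238
(142 + x)² = (142 + 1/105)² = (14911/105)² = 222337921/11025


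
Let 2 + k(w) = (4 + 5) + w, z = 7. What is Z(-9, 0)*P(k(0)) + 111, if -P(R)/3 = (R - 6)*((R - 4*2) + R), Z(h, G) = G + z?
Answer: -15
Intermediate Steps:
Z(h, G) = 7 + G (Z(h, G) = G + 7 = 7 + G)
k(w) = 7 + w (k(w) = -2 + ((4 + 5) + w) = -2 + (9 + w) = 7 + w)
P(R) = -3*(-8 + 2*R)*(-6 + R) (P(R) = -3*(R - 6)*((R - 4*2) + R) = -3*(-6 + R)*((R - 1*8) + R) = -3*(-6 + R)*((R - 8) + R) = -3*(-6 + R)*((-8 + R) + R) = -3*(-6 + R)*(-8 + 2*R) = -3*(-8 + 2*R)*(-6 + R))
Z(-9, 0)*P(k(0)) + 111 = (7 + 0)*(-144 - 6*(7 + 0)**2 + 60*(7 + 0)) + 111 = 7*(-144 - 6*7**2 + 60*7) + 111 = 7*(-144 - 6*49 + 420) + 111 = 7*(-144 - 294 + 420) + 111 = 7*(-18) + 111 = -126 + 111 = -15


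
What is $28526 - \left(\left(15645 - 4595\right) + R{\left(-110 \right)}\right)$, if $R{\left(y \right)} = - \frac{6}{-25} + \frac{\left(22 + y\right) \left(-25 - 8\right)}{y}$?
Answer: $\frac{437554}{25} \approx 17502.0$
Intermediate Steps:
$R{\left(y \right)} = \frac{6}{25} + \frac{-726 - 33 y}{y}$ ($R{\left(y \right)} = \left(-6\right) \left(- \frac{1}{25}\right) + \frac{\left(22 + y\right) \left(-33\right)}{y} = \frac{6}{25} + \frac{-726 - 33 y}{y}$)
$28526 - \left(\left(15645 - 4595\right) + R{\left(-110 \right)}\right) = 28526 - \left(\left(15645 - 4595\right) - \left(\frac{819}{25} + \frac{726}{-110}\right)\right) = 28526 - \left(11050 - \frac{654}{25}\right) = 28526 - \frac{275596}{25} = \frac{437554}{25}$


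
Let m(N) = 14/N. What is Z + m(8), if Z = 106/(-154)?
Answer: 327/308 ≈ 1.0617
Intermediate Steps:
Z = -53/77 (Z = 106*(-1/154) = -53/77 ≈ -0.68831)
Z + m(8) = -53/77 + 14/8 = -53/77 + 14*(1/8) = -53/77 + 7/4 = 327/308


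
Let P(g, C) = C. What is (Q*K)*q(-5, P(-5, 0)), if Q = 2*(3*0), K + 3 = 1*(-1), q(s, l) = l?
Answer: 0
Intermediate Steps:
K = -4 (K = -3 + 1*(-1) = -3 - 1 = -4)
Q = 0 (Q = 2*0 = 0)
(Q*K)*q(-5, P(-5, 0)) = (0*(-4))*0 = 0*0 = 0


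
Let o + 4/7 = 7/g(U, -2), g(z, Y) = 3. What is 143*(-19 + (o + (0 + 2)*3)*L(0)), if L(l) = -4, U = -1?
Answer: -150293/21 ≈ -7156.8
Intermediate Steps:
o = 37/21 (o = -4/7 + 7/3 = 37/21 ≈ 1.7619)
143*(-19 + (o + (0 + 2)*3)*L(0)) = 143*(-19 + (37/21 + (0 + 2)*3)*(-4)) = 143*(-19 + (37/21 + 2*3)*(-4)) = 143*(-19 + (37/21 + 6)*(-4)) = 143*(-19 + (163/21)*(-4)) = 143*(-19 - 652/21) = 143*(-1051/21) = -150293/21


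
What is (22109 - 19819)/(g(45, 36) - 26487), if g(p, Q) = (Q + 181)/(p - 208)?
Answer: -186635/2158799 ≈ -0.086453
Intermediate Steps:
g(p, Q) = (181 + Q)/(-208 + p)
(22109 - 19819)/(g(45, 36) - 26487) = (22109 - 19819)/((181 + 36)/(-208 + 45) - 26487) = 2290/(217/(-163) - 26487) = 2290/(-1/163*217 - 26487) = 2290/(-217/163 - 26487) = 2290/(-4317598/163) = 2290*(-163/4317598) = -186635/2158799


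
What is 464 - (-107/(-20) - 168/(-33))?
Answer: 99783/220 ≈ 453.56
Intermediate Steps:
464 - (-107/(-20) - 168/(-33)) = 464 - (-107*(-1/20) - 168*(-1/33)) = 464 - (107/20 + 56/11) = 464 - 1*2297/220 = 464 - 2297/220 = 99783/220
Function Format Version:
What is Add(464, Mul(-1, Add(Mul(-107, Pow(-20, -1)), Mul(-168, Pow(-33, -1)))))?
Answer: Rational(99783, 220) ≈ 453.56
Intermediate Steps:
Add(464, Mul(-1, Add(Mul(-107, Pow(-20, -1)), Mul(-168, Pow(-33, -1))))) = Add(464, Mul(-1, Add(Mul(-107, Rational(-1, 20)), Mul(-168, Rational(-1, 33))))) = Add(464, Mul(-1, Add(Rational(107, 20), Rational(56, 11)))) = Add(464, Mul(-1, Rational(2297, 220))) = Add(464, Rational(-2297, 220)) = Rational(99783, 220)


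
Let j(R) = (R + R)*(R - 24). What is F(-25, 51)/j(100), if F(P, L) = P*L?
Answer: -51/608 ≈ -0.083882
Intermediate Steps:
j(R) = 2*R*(-24 + R) (j(R) = (2*R)*(-24 + R) = 2*R*(-24 + R))
F(P, L) = L*P
F(-25, 51)/j(100) = (51*(-25))/((2*100*(-24 + 100))) = -1275/(2*100*76) = -1275/15200 = -1275*1/15200 = -51/608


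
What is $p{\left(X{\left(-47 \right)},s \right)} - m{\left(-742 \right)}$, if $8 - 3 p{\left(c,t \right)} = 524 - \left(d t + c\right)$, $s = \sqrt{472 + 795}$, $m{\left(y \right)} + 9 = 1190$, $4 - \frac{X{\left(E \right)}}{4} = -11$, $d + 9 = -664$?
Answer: $-1333 - \frac{673 \sqrt{1267}}{3} \approx -9318.1$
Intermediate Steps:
$d = -673$ ($d = -9 - 664 = -673$)
$X{\left(E \right)} = 60$ ($X{\left(E \right)} = 16 - -44 = 16 + 44 = 60$)
$m{\left(y \right)} = 1181$ ($m{\left(y \right)} = -9 + 1190 = 1181$)
$s = \sqrt{1267} \approx 35.595$
$p{\left(c,t \right)} = -172 - \frac{673 t}{3} + \frac{c}{3}$ ($p{\left(c,t \right)} = \frac{8}{3} - \frac{524 - \left(- 673 t + c\right)}{3} = \frac{8}{3} - \frac{524 - \left(c - 673 t\right)}{3} = \frac{8}{3} - \frac{524 - c + 673 t}{3} = \frac{8}{3} - \left(\frac{524}{3} - \frac{c}{3} + \frac{673 t}{3}\right) = -172 - \frac{673 t}{3} + \frac{c}{3}$)
$p{\left(X{\left(-47 \right)},s \right)} - m{\left(-742 \right)} = \left(-172 - \frac{673 \sqrt{1267}}{3} + \frac{1}{3} \cdot 60\right) - 1181 = \left(-172 - \frac{673 \sqrt{1267}}{3} + 20\right) - 1181 = \left(-152 - \frac{673 \sqrt{1267}}{3}\right) - 1181 = -1333 - \frac{673 \sqrt{1267}}{3}$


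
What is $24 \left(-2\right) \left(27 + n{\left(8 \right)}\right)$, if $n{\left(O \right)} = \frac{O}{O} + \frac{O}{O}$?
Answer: $-1392$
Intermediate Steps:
$n{\left(O \right)} = 2$ ($n{\left(O \right)} = 1 + 1 = 2$)
$24 \left(-2\right) \left(27 + n{\left(8 \right)}\right) = 24 \left(-2\right) \left(27 + 2\right) = \left(-48\right) 29 = -1392$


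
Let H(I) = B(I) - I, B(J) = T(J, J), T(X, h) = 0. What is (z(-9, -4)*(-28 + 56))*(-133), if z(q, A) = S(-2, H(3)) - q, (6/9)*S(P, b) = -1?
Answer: -27930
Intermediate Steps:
B(J) = 0
H(I) = -I (H(I) = 0 - I = -I)
S(P, b) = -3/2 (S(P, b) = (3/2)*(-1) = -3/2)
z(q, A) = -3/2 - q
(z(-9, -4)*(-28 + 56))*(-133) = ((-3/2 - 1*(-9))*(-28 + 56))*(-133) = ((-3/2 + 9)*28)*(-133) = ((15/2)*28)*(-133) = 210*(-133) = -27930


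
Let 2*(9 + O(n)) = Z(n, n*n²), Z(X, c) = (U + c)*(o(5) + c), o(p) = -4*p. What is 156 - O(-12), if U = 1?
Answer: -1509233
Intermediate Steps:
Z(X, c) = (1 + c)*(-20 + c) (Z(X, c) = (1 + c)*(-4*5 + c) = (1 + c)*(-20 + c))
O(n) = -19 + n⁶/2 - 19*n³/2 (O(n) = -9 + (-20 + (n*n²)² - 19*n*n²)/2 = -9 + (-20 + (n³)² - 19*n³)/2 = -9 + (-20 + n⁶ - 19*n³)/2 = -9 + (-10 + n⁶/2 - 19*n³/2) = -19 + n⁶/2 - 19*n³/2)
156 - O(-12) = 156 - (-19 + (½)*(-12)⁶ - 19/2*(-12)³) = 156 - (-19 + (½)*2985984 - 19/2*(-1728)) = 156 - (-19 + 1492992 + 16416) = 156 - 1*1509389 = 156 - 1509389 = -1509233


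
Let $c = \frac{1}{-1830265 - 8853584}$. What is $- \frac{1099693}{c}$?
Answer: $11748953958357$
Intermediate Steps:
$c = - \frac{1}{10683849}$ ($c = \frac{1}{-10683849} = - \frac{1}{10683849} \approx -9.3599 \cdot 10^{-8}$)
$- \frac{1099693}{c} = - \frac{1099693}{- \frac{1}{10683849}} = \left(-1099693\right) \left(-10683849\right) = 11748953958357$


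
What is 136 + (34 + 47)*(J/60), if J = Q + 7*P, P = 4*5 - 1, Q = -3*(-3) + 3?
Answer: 1327/4 ≈ 331.75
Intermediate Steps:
Q = 12 (Q = 9 + 3 = 12)
P = 19 (P = 20 - 1 = 19)
J = 145 (J = 12 + 7*19 = 12 + 133 = 145)
136 + (34 + 47)*(J/60) = 136 + (34 + 47)*(145/60) = 136 + 81*(145*(1/60)) = 136 + 81*(29/12) = 136 + 783/4 = 1327/4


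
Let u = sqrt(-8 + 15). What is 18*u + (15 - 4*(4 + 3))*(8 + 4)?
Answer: -156 + 18*sqrt(7) ≈ -108.38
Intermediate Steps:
u = sqrt(7) ≈ 2.6458
18*u + (15 - 4*(4 + 3))*(8 + 4) = 18*sqrt(7) + (15 - 4*(4 + 3))*(8 + 4) = 18*sqrt(7) + (15 - 4*7)*12 = 18*sqrt(7) + (15 - 28)*12 = 18*sqrt(7) - 13*12 = 18*sqrt(7) - 156 = -156 + 18*sqrt(7)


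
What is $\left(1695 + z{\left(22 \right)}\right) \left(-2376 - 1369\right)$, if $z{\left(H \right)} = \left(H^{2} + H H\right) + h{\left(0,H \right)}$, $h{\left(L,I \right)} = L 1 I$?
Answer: $-9972935$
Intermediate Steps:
$h{\left(L,I \right)} = I L$ ($h{\left(L,I \right)} = L I = I L$)
$z{\left(H \right)} = 2 H^{2}$ ($z{\left(H \right)} = \left(H^{2} + H H\right) + H 0 = \left(H^{2} + H^{2}\right) + 0 = 2 H^{2} + 0 = 2 H^{2}$)
$\left(1695 + z{\left(22 \right)}\right) \left(-2376 - 1369\right) = \left(1695 + 2 \cdot 22^{2}\right) \left(-2376 - 1369\right) = \left(1695 + 2 \cdot 484\right) \left(-3745\right) = \left(1695 + 968\right) \left(-3745\right) = 2663 \left(-3745\right) = -9972935$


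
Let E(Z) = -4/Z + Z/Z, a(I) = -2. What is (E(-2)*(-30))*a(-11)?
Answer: 180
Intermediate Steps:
E(Z) = 1 - 4/Z (E(Z) = -4/Z + 1 = 1 - 4/Z)
(E(-2)*(-30))*a(-11) = (((-4 - 2)/(-2))*(-30))*(-2) = (-1/2*(-6)*(-30))*(-2) = (3*(-30))*(-2) = -90*(-2) = 180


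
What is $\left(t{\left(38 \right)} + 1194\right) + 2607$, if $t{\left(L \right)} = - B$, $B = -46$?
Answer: $3847$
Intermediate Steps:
$t{\left(L \right)} = 46$ ($t{\left(L \right)} = \left(-1\right) \left(-46\right) = 46$)
$\left(t{\left(38 \right)} + 1194\right) + 2607 = \left(46 + 1194\right) + 2607 = 1240 + 2607 = 3847$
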